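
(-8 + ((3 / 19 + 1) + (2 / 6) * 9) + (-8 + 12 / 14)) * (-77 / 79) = 16071 / 1501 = 10.71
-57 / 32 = -1.78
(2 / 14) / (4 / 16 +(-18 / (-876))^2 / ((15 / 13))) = 26645 / 46697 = 0.57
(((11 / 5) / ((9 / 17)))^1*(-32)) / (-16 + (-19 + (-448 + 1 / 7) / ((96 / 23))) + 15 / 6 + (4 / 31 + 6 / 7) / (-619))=25721242624 / 27040967235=0.95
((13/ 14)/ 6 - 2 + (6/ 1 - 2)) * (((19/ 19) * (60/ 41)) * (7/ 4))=905/ 164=5.52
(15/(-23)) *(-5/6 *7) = 175/46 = 3.80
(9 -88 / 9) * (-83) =581 / 9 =64.56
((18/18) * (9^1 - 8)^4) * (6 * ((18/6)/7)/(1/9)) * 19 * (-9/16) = -13851/56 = -247.34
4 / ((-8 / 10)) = -5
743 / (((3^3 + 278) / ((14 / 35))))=1486 / 1525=0.97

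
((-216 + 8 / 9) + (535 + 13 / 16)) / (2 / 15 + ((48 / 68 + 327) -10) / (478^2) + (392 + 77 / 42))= 224221916585 / 275447116572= 0.81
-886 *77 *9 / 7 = -87714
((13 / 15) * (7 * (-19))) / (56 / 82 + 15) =-70889 / 9645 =-7.35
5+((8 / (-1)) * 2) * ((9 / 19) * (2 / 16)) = 4.05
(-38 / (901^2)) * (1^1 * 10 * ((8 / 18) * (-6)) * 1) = 3040 / 2435403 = 0.00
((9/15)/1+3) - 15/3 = -1.40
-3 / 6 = -1 / 2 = -0.50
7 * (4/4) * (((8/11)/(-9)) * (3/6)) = -28/99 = -0.28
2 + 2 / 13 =28 / 13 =2.15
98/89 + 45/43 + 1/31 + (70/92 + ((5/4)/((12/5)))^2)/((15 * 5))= 2.19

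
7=7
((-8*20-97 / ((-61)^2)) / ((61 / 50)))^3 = -26391327020738624125000 / 11694146092834141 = -2256798.13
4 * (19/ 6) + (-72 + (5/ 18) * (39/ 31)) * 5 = -64279/ 186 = -345.59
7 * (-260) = -1820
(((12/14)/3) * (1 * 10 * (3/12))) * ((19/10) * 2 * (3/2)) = 57/14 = 4.07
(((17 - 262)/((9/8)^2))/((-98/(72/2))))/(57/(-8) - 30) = -5120/2673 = -1.92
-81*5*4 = -1620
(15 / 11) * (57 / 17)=855 / 187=4.57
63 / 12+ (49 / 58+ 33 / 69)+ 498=1346201 / 2668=504.57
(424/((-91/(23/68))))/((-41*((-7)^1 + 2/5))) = -12190/2093091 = -0.01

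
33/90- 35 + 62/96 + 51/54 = -23791/720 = -33.04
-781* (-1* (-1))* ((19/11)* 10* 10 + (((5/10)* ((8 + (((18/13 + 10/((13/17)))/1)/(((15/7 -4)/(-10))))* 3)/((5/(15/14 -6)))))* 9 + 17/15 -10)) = 12581751883/17745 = 709030.82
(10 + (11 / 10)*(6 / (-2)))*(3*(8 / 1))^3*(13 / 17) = 6020352 / 85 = 70827.67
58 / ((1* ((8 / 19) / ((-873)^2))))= 419933079 / 4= 104983269.75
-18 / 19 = -0.95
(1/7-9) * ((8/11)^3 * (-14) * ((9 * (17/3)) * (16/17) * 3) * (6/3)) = 18284544/1331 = 13737.45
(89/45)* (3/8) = 89/120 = 0.74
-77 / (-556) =77 / 556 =0.14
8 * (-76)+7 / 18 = -10937 / 18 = -607.61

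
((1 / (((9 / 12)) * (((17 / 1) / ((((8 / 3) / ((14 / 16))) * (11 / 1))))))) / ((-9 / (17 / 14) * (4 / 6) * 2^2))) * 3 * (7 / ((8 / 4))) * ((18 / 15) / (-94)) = 88 / 4935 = 0.02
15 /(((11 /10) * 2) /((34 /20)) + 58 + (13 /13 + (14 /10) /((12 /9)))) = 5100 /20857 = 0.24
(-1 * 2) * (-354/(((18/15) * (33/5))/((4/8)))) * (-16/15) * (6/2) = -4720/33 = -143.03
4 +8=12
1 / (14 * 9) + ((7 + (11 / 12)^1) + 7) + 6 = 20.92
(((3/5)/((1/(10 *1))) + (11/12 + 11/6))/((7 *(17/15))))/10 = 15/136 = 0.11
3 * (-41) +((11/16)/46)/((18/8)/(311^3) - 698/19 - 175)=-995913660296861/8096854380264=-123.00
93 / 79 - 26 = -24.82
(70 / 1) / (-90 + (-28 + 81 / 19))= -1330 / 2161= -0.62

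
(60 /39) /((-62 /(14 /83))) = -140 /33449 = -0.00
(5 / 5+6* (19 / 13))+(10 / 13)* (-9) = 37 / 13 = 2.85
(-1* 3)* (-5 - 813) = 2454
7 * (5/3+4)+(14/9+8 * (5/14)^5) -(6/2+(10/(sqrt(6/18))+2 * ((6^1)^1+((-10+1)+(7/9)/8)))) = 6666805/151263 -10 * sqrt(3) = 26.75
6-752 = -746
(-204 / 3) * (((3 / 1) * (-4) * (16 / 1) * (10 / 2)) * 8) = 522240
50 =50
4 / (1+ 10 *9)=0.04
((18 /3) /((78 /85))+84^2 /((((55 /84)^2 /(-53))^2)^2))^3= 4476972938018077473705593000000000000.00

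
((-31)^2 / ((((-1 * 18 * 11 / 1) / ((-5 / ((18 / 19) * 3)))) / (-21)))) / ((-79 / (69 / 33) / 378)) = 102889465 / 57354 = 1793.94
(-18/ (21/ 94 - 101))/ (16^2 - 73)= 564/ 577853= 0.00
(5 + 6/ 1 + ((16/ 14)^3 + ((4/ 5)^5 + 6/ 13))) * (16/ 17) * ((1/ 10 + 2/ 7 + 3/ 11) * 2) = 115487043984/ 7015421875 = 16.46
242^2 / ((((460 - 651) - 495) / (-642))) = 18799044 / 343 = 54807.71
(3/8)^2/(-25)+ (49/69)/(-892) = -158083/24619200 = -0.01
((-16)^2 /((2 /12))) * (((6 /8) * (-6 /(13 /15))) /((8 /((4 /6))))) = -8640 /13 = -664.62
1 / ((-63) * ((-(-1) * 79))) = -1 / 4977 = -0.00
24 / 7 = 3.43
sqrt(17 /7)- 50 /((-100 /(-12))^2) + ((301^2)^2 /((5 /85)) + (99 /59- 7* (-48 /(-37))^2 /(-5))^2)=sqrt(119) /7 + 22759663252054939316336 /163098861025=139545200434.11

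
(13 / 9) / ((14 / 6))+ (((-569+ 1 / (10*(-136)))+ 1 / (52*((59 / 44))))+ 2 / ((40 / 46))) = -12399999571 / 21905520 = -566.07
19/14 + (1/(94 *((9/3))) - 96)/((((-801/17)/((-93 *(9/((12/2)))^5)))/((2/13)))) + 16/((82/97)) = -100420310181/499416736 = -201.08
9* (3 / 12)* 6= 27 / 2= 13.50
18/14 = 9/7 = 1.29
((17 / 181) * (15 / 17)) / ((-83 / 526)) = -7890 / 15023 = -0.53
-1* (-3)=3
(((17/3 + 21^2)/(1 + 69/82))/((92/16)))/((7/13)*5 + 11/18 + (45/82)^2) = 115257966720/9848563223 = 11.70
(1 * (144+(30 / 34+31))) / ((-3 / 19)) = -56810 / 51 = -1113.92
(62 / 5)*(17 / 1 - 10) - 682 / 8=31 / 20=1.55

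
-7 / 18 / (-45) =7 / 810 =0.01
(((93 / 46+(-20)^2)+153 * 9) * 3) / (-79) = -245505 / 3634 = -67.56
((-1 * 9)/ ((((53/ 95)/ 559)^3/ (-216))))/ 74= 145570208636911500/ 5508449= 26426714423.05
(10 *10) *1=100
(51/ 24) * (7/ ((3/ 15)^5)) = 371875/ 8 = 46484.38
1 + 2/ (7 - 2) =7/ 5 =1.40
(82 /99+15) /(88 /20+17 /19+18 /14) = 1042055 /433224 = 2.41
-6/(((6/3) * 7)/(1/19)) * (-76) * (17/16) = 1.82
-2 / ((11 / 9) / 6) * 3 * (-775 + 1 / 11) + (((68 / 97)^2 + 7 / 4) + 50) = 22876.84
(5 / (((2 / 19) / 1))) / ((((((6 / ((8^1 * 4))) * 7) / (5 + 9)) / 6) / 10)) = 30400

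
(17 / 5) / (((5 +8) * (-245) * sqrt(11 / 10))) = -17 * sqrt(110) / 175175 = -0.00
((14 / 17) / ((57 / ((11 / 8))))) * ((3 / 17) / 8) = 77 / 175712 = 0.00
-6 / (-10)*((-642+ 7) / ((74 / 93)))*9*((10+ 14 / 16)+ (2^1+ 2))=-37948743 / 592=-64102.61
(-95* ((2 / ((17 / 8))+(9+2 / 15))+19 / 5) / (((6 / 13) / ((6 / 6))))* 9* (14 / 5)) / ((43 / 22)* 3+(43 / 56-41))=3768196432 / 1799535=2093.98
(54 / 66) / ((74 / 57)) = 513 / 814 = 0.63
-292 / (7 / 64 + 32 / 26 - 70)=242944 / 57125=4.25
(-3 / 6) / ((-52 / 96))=12 / 13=0.92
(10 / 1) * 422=4220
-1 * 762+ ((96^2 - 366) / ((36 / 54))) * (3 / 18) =2901 / 2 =1450.50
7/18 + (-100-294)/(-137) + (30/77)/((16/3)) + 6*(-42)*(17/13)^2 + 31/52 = -427.00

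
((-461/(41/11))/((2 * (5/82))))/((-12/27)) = 45639/20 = 2281.95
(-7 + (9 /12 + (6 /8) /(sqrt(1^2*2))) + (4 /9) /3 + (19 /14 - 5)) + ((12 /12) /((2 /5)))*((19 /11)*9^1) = 3*sqrt(2) /8 + 242153 /8316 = 29.65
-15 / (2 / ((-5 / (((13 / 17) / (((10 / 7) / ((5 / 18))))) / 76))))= 1744200 / 91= 19167.03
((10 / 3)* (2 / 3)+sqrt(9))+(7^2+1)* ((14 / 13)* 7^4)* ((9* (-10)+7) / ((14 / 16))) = -1434836989 / 117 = -12263564.01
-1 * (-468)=468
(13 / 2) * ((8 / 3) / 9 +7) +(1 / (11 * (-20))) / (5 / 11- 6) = 1562237 / 32940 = 47.43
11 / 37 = 0.30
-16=-16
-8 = -8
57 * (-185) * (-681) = 7181145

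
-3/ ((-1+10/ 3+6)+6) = -9/ 43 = -0.21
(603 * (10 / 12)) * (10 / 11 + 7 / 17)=248235 / 374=663.73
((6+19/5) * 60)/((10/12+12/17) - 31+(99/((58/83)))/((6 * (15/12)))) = -8696520/156347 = -55.62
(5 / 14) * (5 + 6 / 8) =115 / 56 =2.05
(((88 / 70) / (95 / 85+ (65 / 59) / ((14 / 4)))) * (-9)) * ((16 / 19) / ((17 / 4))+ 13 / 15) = -8.41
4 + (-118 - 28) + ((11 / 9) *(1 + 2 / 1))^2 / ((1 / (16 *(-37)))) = -72910 / 9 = -8101.11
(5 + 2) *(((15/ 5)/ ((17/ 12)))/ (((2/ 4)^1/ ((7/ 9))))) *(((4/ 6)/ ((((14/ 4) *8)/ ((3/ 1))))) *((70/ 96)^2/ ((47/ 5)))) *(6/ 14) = 6125/ 153408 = 0.04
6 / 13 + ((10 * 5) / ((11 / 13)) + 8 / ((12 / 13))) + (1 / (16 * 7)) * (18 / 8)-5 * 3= 53.24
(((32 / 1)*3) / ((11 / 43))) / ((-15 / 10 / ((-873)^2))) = -2097379008 / 11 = -190670818.91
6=6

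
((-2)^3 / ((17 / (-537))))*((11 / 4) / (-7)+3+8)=318978 / 119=2680.49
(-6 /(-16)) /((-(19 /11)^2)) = -363 /2888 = -0.13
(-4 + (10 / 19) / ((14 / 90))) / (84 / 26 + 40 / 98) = -3731 / 22021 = -0.17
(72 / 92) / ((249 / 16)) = 96 / 1909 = 0.05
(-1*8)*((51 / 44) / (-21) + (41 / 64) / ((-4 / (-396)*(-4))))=127.29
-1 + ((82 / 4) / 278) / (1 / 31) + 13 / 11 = 15093 / 6116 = 2.47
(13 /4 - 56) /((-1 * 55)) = 211 /220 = 0.96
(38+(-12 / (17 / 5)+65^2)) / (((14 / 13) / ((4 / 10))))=941343 / 595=1582.09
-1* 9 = -9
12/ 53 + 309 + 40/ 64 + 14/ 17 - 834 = -3772127/ 7208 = -523.33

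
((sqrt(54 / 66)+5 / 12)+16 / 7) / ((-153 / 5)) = -1135 / 12852 - 5 * sqrt(11) / 561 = -0.12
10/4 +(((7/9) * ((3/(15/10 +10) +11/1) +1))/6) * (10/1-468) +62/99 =-3300767/4554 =-724.81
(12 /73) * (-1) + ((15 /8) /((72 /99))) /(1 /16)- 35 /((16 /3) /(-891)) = 6877503 /1168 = 5888.27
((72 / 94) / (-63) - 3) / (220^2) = -991 / 15923600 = -0.00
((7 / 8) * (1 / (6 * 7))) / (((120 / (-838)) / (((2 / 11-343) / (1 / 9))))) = 1580049 / 3520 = 448.88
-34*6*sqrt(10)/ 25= -204*sqrt(10)/ 25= -25.80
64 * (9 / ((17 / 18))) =10368 / 17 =609.88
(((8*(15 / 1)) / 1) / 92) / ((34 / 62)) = 930 / 391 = 2.38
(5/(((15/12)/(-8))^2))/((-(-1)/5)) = 1024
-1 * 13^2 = -169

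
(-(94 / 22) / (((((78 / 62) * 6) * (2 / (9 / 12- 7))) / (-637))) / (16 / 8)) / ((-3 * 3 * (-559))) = -1784825 / 15938208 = -0.11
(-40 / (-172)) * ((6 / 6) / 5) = 2 / 43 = 0.05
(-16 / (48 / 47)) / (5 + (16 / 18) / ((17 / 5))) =-2397 / 805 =-2.98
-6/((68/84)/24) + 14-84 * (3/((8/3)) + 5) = -23065/34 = -678.38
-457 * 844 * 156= -60170448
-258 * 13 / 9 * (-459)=171054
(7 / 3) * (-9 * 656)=-13776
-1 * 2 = -2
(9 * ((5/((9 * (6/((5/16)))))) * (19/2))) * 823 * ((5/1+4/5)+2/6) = 1798255/144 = 12487.88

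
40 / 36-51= -449 / 9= -49.89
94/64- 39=-1201/32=-37.53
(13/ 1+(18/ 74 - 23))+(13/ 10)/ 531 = -1916429/ 196470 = -9.75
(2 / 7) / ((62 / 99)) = 99 / 217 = 0.46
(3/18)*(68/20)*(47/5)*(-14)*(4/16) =-18.64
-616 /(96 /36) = -231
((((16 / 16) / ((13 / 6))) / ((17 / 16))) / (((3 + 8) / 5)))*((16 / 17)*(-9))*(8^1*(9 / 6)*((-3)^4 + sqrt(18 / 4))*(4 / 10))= -26873856 / 41327- 497664*sqrt(2) / 41327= -667.30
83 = 83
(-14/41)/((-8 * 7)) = 1/164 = 0.01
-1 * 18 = -18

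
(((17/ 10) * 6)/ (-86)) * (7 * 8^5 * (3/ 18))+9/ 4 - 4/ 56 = -27282629/ 6020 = -4532.00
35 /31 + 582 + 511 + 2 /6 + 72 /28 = 714169 /651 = 1097.03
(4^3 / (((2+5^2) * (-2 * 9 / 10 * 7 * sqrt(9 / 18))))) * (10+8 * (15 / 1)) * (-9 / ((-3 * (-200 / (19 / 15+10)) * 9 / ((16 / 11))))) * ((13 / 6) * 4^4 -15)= 910577408 * sqrt(2) / 2525985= 509.80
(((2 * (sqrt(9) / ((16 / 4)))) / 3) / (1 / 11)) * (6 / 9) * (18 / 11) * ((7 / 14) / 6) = 0.50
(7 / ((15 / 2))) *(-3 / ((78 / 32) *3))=-224 / 585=-0.38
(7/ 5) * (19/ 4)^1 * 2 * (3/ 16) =399/ 160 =2.49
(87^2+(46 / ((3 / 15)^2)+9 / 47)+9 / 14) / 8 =5737651 / 5264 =1089.98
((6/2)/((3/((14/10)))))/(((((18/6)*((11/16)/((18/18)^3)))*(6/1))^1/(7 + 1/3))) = 0.83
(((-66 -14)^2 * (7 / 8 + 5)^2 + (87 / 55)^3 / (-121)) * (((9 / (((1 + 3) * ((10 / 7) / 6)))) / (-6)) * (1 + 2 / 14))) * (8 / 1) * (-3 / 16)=120069542132919 / 201313750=596429.91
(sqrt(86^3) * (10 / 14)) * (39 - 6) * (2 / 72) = 2365 * sqrt(86) / 42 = 522.19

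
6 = 6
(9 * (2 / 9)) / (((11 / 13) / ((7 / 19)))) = 182 / 209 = 0.87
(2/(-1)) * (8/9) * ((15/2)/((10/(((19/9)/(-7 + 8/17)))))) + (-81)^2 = 6561.43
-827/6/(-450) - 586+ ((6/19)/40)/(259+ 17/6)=-585.69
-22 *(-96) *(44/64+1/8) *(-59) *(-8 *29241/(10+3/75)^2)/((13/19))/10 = 2163424626000/63001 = 34339528.36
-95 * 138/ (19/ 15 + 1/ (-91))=-8947575/ 857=-10440.58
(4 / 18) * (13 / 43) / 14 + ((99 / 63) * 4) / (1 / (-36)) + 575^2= 895050130 / 2709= 330398.72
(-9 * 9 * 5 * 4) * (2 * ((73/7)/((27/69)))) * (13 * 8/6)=-10476960/7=-1496708.57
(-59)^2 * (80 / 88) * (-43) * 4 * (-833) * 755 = 342319577981.82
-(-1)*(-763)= -763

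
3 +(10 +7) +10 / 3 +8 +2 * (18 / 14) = 712 / 21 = 33.90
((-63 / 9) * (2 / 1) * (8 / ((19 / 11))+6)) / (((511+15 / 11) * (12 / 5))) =-38885 / 321252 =-0.12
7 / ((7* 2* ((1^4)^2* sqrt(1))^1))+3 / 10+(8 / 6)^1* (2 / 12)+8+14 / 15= 448 / 45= 9.96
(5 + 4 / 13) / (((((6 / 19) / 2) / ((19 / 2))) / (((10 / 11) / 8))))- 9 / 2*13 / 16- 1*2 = 140177 / 4576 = 30.63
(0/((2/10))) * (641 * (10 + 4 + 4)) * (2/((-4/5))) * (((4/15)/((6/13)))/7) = 0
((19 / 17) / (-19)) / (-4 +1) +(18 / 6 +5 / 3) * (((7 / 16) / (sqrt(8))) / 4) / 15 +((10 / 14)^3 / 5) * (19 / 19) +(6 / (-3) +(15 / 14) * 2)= 49 * sqrt(2) / 5760 +4117 / 17493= 0.25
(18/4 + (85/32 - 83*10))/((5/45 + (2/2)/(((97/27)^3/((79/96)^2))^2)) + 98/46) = -148770916708830356865024/405312149695963923479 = -367.05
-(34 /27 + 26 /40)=-1031 /540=-1.91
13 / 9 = 1.44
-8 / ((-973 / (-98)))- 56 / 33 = -11480 / 4587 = -2.50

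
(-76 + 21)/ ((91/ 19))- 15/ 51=-11.78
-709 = -709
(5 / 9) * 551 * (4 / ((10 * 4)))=551 / 18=30.61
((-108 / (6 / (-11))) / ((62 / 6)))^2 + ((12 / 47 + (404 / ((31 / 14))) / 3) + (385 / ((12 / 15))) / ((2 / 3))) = 1246720387 / 1084008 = 1150.10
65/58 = 1.12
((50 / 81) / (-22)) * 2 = -50 / 891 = -0.06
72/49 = 1.47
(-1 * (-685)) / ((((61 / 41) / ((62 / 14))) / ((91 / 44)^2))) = 1029961205 / 118096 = 8721.39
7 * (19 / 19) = 7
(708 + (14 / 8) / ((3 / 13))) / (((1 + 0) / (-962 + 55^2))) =17714981 / 12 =1476248.42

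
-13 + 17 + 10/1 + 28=42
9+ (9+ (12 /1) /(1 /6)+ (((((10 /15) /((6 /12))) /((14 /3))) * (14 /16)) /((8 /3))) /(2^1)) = 5763 /64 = 90.05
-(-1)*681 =681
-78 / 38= -39 / 19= -2.05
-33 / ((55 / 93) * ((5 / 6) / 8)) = -535.68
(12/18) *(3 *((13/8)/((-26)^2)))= 1/208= 0.00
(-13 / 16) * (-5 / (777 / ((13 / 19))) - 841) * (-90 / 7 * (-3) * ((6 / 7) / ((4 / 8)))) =10894818870 / 241129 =45182.53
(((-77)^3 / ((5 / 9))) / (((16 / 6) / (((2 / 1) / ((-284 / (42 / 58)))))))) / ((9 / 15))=86284737 / 32944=2619.13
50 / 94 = 25 / 47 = 0.53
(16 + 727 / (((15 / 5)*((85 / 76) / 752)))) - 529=41418689 / 255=162426.23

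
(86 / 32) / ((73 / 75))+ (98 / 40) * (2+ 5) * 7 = 717217 / 5840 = 122.81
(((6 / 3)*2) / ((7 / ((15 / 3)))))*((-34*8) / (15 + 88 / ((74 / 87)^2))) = -7447360 / 1309371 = -5.69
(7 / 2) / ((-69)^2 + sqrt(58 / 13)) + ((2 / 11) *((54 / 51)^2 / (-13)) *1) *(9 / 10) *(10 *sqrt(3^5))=-52488 *sqrt(3) / 41327-7 *sqrt(754) / 589345030 + 433251 / 589345030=-2.20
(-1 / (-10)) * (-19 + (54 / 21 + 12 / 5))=-491 / 350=-1.40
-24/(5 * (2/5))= -12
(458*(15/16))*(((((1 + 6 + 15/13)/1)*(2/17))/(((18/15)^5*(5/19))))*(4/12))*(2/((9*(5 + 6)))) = 4.24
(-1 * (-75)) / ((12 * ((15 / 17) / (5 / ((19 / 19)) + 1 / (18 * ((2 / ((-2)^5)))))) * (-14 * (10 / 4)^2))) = -629 / 1890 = -0.33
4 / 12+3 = 10 / 3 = 3.33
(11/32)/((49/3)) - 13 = -12.98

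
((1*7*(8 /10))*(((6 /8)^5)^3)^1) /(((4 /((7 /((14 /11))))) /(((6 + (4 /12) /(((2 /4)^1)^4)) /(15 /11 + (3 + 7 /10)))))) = 68869970631 /299037097984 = 0.23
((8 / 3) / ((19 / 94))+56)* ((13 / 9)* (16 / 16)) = 99.95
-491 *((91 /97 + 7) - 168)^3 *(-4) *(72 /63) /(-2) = 4200318085083008 /912673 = 4602215782.74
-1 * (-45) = 45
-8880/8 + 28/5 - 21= -5627/5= -1125.40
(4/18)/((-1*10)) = -1/45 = -0.02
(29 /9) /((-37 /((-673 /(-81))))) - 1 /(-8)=-129163 /215784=-0.60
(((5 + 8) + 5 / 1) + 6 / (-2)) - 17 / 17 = 14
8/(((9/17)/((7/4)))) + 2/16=1913/72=26.57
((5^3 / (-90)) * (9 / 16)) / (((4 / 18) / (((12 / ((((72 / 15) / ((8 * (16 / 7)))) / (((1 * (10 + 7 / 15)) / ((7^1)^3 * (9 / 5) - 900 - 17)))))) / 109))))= 58875 / 1142974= 0.05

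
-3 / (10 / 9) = -27 / 10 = -2.70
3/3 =1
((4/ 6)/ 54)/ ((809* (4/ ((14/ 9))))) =7/ 1179522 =0.00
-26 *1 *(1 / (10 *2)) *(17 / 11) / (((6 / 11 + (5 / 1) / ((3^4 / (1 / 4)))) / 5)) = -35802 / 1999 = -17.91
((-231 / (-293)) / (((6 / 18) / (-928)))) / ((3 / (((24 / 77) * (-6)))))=400896 / 293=1368.25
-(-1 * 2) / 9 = 2 / 9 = 0.22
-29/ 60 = -0.48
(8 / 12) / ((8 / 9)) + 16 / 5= 79 / 20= 3.95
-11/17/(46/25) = -275/782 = -0.35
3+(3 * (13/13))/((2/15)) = 51/2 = 25.50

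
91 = 91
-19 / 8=-2.38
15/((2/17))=127.50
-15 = -15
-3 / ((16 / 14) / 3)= -63 / 8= -7.88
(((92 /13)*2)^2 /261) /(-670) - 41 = -605854043 /14776515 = -41.00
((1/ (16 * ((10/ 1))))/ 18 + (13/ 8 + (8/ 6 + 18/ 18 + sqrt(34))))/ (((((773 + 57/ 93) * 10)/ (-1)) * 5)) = -31 * sqrt(34)/ 1199100 - 353431/ 3453408000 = -0.00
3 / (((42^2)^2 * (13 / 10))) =5 / 6742008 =0.00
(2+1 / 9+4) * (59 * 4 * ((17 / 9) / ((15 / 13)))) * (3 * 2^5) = 18358912 / 81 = 226653.23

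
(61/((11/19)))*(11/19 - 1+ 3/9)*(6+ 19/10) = -4819/66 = -73.02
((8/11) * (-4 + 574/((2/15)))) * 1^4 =3128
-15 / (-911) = 15 / 911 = 0.02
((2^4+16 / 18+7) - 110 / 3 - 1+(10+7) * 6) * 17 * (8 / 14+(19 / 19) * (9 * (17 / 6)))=2463385 / 63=39101.35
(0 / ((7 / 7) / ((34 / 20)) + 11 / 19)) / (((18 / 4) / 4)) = 0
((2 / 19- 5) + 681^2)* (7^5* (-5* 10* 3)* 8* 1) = -177711154034400 / 19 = -9353218633389.47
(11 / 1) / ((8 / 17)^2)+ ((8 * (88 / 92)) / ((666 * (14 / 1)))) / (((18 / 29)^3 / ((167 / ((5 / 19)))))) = 648478201459 / 12506840640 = 51.85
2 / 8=0.25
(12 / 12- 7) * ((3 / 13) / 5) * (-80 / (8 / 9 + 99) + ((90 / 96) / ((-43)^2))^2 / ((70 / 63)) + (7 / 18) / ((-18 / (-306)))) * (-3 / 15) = 0.32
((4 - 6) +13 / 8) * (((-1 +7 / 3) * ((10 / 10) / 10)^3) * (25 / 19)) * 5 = -1 / 304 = -0.00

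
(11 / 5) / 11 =1 / 5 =0.20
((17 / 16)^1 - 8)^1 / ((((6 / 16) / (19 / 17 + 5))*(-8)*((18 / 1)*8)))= 481 / 4896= 0.10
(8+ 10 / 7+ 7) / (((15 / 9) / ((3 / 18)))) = 23 / 14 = 1.64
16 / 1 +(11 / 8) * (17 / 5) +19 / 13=11511 / 520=22.14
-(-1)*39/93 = 13/31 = 0.42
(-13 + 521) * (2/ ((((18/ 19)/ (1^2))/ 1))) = 9652/ 9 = 1072.44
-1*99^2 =-9801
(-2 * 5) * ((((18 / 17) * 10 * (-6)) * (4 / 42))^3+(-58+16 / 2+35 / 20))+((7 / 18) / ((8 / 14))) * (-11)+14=328071323231 / 121331448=2703.93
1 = 1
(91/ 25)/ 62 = 91/ 1550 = 0.06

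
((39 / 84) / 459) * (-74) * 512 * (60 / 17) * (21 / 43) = -2462720 / 37281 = -66.06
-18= -18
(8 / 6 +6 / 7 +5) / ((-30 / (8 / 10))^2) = 604 / 118125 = 0.01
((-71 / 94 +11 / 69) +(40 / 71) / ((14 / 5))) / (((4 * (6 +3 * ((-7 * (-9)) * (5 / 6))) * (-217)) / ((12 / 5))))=0.00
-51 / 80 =-0.64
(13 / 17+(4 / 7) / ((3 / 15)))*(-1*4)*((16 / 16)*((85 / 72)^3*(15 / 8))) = -77849375 / 1741824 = -44.69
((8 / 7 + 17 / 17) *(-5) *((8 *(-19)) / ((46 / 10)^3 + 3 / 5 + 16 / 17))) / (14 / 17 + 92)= 34318750 / 193409937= 0.18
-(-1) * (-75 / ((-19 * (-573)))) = -25 / 3629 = -0.01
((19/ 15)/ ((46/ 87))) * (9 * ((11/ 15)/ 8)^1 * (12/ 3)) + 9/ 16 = 77907/ 9200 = 8.47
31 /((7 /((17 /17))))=31 /7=4.43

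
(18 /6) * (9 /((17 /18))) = 486 /17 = 28.59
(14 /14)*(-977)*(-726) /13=709302 /13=54561.69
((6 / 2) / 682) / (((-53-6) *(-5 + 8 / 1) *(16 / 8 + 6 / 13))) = -13 / 1287616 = -0.00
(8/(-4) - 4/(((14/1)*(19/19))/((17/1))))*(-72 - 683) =36240/7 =5177.14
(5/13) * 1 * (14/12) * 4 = 70/39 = 1.79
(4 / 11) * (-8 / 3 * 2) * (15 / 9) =-320 / 99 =-3.23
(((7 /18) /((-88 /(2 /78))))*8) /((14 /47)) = -0.00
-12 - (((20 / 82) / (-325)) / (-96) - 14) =255839 / 127920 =2.00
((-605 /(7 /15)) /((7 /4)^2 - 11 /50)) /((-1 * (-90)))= -121000 /23877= -5.07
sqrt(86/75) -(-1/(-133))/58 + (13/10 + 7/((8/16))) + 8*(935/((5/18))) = sqrt(258)/15 + 519601538/19285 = 26944.37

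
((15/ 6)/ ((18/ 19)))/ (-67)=-95/ 2412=-0.04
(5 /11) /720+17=26929 /1584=17.00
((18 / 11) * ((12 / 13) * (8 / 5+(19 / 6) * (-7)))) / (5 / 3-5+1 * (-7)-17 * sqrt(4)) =66636 / 95095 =0.70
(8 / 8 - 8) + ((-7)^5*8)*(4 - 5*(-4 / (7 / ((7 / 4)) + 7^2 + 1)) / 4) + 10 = -14857307 / 27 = -550270.63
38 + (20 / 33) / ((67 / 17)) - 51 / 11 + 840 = 175577 / 201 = 873.52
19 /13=1.46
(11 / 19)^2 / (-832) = -121 / 300352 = -0.00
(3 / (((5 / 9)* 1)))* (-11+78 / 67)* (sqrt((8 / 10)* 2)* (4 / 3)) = -47448* sqrt(10) / 1675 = -89.58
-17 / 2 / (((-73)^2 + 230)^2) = -0.00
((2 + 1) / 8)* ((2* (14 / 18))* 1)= 7 / 12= 0.58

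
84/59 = 1.42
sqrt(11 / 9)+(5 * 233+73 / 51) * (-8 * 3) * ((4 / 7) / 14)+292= -708572 / 833+sqrt(11) / 3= -849.52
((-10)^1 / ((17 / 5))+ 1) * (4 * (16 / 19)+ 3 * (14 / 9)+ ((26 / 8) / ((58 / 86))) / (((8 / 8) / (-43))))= 14486791 / 37468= 386.64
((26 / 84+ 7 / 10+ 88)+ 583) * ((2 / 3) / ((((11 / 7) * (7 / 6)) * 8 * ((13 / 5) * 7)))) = 70561 / 42042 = 1.68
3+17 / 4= 29 / 4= 7.25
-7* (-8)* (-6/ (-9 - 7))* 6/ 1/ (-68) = -63/ 34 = -1.85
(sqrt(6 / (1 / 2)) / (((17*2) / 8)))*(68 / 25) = 32*sqrt(3) / 25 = 2.22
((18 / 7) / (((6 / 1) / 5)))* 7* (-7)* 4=-420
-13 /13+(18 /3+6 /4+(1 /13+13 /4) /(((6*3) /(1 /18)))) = 6.51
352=352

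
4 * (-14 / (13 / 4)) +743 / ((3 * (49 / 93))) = 288453 / 637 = 452.83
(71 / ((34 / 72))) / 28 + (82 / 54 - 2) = 15706 / 3213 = 4.89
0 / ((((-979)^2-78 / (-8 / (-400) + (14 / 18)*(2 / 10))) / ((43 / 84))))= 0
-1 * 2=-2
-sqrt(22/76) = -0.54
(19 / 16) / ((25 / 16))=19 / 25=0.76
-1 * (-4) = 4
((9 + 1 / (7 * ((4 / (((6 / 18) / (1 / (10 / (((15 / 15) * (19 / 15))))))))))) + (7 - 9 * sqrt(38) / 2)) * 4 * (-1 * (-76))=34248 / 7 - 1368 * sqrt(38)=-3540.35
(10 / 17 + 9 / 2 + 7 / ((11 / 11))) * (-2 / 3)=-137 / 17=-8.06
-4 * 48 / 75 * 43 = -2752 / 25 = -110.08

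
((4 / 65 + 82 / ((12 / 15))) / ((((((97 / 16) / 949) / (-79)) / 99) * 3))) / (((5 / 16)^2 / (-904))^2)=-1087172726724287791104 / 303125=-3586549201564660.75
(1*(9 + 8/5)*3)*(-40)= -1272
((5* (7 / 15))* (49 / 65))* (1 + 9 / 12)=2401 / 780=3.08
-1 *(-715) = 715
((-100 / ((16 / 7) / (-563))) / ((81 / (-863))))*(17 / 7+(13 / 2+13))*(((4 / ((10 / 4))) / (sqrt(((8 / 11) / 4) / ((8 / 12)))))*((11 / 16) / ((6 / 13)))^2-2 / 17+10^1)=-26103312025 / 459-15251046502835*sqrt(33) / 2239488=-95990774.19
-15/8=-1.88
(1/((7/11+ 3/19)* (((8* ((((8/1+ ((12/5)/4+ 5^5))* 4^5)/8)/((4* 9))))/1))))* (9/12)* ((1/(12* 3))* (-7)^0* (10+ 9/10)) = 68343/21306474496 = 0.00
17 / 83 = 0.20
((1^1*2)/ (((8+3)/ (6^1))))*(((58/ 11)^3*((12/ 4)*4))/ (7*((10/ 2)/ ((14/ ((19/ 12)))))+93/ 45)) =1123845120/ 3528481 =318.51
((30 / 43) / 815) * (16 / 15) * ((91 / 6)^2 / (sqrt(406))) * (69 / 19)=108836 * sqrt(406) / 57929385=0.04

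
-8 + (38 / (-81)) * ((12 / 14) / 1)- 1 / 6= -3239 / 378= -8.57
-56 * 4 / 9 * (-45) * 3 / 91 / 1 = 480 / 13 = 36.92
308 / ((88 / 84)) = 294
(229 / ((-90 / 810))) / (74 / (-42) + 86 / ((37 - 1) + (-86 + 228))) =1611.72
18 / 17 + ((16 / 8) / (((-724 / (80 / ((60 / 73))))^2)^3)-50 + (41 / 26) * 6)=-223647621230378857787 / 5664886999947692829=-39.48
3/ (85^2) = 3/ 7225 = 0.00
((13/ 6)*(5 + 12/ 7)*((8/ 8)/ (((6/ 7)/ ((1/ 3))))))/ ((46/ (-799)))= -488189/ 4968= -98.27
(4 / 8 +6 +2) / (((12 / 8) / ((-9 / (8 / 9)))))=-459 / 8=-57.38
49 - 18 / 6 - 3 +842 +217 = 1102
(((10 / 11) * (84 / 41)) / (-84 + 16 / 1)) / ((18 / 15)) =-175 / 7667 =-0.02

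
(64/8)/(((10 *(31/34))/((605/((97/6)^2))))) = 592416/291679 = 2.03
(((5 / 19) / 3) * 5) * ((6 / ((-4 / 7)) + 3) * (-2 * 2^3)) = 1000 / 19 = 52.63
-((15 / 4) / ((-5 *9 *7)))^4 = -1 / 49787136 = -0.00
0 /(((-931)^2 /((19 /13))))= 0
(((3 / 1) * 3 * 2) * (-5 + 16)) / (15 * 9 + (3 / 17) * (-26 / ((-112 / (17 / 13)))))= 3696 / 2521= 1.47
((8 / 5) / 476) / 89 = 2 / 52955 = 0.00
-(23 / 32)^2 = -529 / 1024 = -0.52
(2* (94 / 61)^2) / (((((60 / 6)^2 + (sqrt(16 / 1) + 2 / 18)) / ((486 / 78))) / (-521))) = -6711984648 / 45325501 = -148.08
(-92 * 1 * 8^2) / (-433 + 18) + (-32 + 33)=15.19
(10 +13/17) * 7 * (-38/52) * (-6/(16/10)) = 365085/1768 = 206.50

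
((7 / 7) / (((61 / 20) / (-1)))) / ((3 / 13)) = -260 / 183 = -1.42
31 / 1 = 31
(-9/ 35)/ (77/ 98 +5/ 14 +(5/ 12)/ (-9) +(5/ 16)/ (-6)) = -7776/ 31585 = -0.25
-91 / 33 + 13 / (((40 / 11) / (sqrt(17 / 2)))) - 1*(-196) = 143*sqrt(34) / 80 + 6377 / 33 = 203.67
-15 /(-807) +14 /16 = 1923 /2152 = 0.89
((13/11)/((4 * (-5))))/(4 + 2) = -13/1320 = -0.01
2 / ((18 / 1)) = 1 / 9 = 0.11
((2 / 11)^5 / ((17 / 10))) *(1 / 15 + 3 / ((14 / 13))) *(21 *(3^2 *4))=690048 / 2737867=0.25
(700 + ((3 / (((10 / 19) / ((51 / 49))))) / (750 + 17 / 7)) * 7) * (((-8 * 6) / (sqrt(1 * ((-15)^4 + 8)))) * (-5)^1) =884925768 * sqrt(50633) / 266684011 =746.67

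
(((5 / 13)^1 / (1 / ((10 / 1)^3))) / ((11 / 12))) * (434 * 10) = 260400000 / 143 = 1820979.02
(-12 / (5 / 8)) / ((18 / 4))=-64 / 15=-4.27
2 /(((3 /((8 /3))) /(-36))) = -64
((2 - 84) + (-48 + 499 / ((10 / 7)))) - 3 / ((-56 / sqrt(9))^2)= 3438489 / 15680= 219.29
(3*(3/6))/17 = 3/34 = 0.09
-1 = -1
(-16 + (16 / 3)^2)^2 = 12544 / 81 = 154.86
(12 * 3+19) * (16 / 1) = 880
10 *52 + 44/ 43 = 22404/ 43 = 521.02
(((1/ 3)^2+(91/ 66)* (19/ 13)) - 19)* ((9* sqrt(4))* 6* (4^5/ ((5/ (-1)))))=20527104/ 55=373220.07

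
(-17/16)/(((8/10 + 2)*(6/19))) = -1615/1344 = -1.20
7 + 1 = 8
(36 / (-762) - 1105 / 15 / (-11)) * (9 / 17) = 83607 / 23749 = 3.52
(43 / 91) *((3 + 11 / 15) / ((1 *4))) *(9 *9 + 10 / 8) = 14147 / 390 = 36.27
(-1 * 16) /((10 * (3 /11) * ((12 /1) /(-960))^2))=-112640 /3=-37546.67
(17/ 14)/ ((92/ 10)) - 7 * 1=-4423/ 644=-6.87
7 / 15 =0.47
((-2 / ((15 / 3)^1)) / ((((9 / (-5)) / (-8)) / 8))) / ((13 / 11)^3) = -8.62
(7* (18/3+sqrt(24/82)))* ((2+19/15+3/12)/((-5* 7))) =-211/50 - 211* sqrt(123)/6150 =-4.60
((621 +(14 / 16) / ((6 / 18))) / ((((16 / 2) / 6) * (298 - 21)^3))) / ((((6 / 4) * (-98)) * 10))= -4989 / 333261669440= -0.00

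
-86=-86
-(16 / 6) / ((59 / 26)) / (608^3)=-13 / 2486360064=-0.00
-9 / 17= -0.53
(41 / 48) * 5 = 205 / 48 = 4.27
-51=-51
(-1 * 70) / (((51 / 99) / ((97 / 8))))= -112035 / 68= -1647.57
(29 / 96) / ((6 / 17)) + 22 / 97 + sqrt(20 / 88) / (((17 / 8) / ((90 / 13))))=60493 / 55872 + 360 * sqrt(110) / 2431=2.64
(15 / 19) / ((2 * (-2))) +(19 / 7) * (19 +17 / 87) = 2402345 / 46284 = 51.90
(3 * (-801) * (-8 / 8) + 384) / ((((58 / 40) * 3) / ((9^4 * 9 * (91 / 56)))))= 3565673865 / 58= 61477135.60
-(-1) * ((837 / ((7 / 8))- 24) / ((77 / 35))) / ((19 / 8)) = 261120 / 1463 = 178.48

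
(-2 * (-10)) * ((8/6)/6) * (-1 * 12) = -160/3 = -53.33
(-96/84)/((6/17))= -68/21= -3.24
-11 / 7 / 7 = -11 / 49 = -0.22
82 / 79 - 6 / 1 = -392 / 79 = -4.96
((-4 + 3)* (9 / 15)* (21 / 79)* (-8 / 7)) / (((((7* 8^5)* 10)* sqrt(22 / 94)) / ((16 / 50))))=9* sqrt(517) / 3893120000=0.00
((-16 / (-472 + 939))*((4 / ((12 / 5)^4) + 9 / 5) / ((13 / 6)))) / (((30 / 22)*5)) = -547591 / 122937750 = -0.00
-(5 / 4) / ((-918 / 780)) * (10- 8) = 2.12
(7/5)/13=7/65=0.11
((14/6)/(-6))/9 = -7/162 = -0.04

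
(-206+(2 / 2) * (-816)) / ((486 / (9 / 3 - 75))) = 4088 / 27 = 151.41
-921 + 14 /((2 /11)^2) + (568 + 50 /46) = 3293 /46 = 71.59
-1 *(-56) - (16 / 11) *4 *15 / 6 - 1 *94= -578 / 11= -52.55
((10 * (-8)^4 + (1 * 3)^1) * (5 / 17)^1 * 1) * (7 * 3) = 4301115 / 17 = 253006.76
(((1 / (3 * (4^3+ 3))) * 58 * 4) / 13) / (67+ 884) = 232 / 2484963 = 0.00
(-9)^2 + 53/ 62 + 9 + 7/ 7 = 5695/ 62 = 91.85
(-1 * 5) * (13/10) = -6.50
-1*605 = -605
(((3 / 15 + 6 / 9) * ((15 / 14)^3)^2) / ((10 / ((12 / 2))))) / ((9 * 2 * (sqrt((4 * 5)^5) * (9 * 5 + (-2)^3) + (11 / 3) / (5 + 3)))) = -21718125 / 4749896348239431536 + 87662250000 * sqrt(5) / 296868521764964471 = 0.00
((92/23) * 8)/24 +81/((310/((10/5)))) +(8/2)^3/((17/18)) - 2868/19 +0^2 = -12214871/150195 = -81.33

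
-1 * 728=-728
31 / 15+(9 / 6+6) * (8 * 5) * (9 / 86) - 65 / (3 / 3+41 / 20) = 478063 / 39345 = 12.15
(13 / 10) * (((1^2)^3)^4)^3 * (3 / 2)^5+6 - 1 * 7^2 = -10601 / 320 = -33.13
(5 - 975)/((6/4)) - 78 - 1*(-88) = -1910/3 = -636.67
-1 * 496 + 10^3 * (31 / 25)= 744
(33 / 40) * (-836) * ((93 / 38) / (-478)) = 33759 / 9560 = 3.53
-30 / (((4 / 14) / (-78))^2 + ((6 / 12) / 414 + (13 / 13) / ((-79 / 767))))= 5416767720 / 1752800963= 3.09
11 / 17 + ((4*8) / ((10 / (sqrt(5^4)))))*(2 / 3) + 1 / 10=27581 / 510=54.08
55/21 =2.62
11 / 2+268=547 / 2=273.50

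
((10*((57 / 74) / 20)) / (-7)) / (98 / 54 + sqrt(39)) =567 / 202760 - 2187*sqrt(39) / 1419320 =-0.01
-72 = -72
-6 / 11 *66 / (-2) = 18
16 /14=1.14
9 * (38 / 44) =171 / 22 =7.77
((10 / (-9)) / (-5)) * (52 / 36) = 26 / 81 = 0.32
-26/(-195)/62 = 1/465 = 0.00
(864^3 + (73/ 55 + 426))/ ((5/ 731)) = 25931138312213/ 275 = 94295048408.05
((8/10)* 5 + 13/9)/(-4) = -49/36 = -1.36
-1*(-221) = 221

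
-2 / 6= -1 / 3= -0.33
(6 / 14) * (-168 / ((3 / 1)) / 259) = -24 / 259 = -0.09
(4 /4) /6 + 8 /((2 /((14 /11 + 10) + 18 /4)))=4175 /66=63.26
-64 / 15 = -4.27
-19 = -19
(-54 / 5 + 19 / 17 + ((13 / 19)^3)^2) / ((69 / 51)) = -38308481298 / 5410276315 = -7.08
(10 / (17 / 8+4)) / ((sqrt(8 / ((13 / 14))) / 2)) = 40 * sqrt(91) / 343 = 1.11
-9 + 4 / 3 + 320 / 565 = -2407 / 339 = -7.10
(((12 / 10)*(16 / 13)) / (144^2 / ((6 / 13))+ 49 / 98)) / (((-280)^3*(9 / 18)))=-3 / 1001680907500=-0.00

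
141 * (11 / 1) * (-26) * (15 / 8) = -302445 / 4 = -75611.25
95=95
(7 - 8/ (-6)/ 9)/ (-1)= -193/ 27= -7.15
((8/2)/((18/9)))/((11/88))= 16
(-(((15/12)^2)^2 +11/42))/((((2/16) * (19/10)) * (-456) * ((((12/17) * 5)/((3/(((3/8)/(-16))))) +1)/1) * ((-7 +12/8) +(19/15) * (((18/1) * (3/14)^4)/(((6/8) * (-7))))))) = -14829836525/3182810046408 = -0.00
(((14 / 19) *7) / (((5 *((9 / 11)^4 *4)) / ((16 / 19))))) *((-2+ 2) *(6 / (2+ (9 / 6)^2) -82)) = 0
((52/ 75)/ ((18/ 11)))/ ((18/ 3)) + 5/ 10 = 2311/ 4050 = 0.57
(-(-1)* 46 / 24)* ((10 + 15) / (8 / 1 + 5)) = 575 / 156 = 3.69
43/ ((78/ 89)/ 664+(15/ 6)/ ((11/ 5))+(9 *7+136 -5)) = 13976204/ 63425211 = 0.22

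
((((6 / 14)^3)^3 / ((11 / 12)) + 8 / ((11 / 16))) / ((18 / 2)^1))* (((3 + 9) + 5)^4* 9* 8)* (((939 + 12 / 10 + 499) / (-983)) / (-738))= 1774030083287953984 / 115007693477985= 15425.32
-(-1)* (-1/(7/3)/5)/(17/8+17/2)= -24/2975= -0.01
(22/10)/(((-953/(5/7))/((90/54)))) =-55/20013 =-0.00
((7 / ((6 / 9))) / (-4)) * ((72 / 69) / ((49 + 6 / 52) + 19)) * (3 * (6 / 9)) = -468 / 5819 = -0.08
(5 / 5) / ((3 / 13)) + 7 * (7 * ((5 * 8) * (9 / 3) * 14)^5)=1967268977049600013 / 3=655756325683200004.33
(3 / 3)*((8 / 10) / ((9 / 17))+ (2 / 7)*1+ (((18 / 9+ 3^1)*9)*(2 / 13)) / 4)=28891 / 8190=3.53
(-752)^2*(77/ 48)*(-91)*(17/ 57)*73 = -307340361328/ 171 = -1797312054.55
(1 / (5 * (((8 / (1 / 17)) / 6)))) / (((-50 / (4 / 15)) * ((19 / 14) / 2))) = -14 / 201875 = -0.00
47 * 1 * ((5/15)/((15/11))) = 517/45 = 11.49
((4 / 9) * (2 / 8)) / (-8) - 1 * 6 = -433 / 72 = -6.01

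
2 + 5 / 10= 5 / 2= 2.50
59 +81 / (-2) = 37 / 2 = 18.50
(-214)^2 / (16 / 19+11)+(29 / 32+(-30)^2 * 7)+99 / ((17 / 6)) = 10203.07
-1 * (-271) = 271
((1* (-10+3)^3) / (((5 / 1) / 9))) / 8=-3087 / 40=-77.18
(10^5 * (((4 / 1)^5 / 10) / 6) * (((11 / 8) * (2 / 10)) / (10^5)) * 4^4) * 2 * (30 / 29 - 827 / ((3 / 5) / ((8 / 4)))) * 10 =-17282760704 / 261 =-66217473.96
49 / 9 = 5.44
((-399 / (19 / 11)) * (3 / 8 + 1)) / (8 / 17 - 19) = 2057 / 120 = 17.14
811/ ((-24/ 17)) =-13787/ 24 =-574.46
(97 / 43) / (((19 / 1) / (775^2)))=71310.43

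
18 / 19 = 0.95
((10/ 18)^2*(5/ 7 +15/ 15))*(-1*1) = -100/ 189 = -0.53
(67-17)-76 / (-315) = 15826 / 315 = 50.24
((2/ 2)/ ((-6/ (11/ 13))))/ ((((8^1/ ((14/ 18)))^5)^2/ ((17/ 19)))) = -52822871563/ 5548469051569490362368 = -0.00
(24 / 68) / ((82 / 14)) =42 / 697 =0.06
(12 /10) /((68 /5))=3 /34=0.09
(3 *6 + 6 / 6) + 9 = 28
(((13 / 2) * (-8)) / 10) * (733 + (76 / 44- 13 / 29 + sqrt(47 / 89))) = -1218022 / 319- 26 * sqrt(4183) / 445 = -3822.03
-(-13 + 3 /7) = 88 /7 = 12.57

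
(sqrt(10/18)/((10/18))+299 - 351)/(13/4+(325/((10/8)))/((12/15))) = -16/101+12*sqrt(5)/6565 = -0.15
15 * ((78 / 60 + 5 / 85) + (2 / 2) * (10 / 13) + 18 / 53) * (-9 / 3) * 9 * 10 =-117060795 / 11713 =-9994.09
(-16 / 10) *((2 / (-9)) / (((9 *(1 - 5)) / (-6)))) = 0.06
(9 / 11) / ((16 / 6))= 27 / 88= 0.31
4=4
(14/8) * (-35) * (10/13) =-1225/26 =-47.12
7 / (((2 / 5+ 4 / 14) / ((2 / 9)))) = 245 / 108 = 2.27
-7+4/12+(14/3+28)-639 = -613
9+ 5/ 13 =122/ 13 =9.38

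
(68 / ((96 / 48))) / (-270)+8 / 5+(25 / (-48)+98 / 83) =382577 / 179280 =2.13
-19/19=-1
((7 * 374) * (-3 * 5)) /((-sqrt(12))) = 6545 * sqrt(3) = 11336.27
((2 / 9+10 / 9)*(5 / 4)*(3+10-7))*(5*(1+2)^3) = 1350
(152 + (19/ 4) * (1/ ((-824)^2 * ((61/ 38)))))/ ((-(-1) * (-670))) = -2518186261/ 11099899648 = -0.23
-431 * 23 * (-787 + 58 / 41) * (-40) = -12771512680 / 41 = -311500309.27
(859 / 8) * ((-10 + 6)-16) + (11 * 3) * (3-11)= -4823 / 2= -2411.50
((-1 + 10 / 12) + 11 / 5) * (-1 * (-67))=4087 / 30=136.23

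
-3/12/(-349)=1/1396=0.00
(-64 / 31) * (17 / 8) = -136 / 31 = -4.39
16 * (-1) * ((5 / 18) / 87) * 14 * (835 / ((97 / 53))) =-24782800 / 75951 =-326.30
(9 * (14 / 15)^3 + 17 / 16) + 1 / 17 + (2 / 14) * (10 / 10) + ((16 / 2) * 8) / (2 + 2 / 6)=25711201 / 714000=36.01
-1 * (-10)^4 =-10000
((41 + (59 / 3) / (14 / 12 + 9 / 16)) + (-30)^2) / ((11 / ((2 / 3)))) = 52698 / 913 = 57.72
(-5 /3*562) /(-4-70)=1405 /111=12.66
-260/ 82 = -130/ 41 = -3.17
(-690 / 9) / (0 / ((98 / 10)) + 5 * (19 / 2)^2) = -184 / 1083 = -0.17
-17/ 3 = -5.67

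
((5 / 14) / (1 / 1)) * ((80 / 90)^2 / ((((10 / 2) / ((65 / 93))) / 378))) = 4160 / 279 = 14.91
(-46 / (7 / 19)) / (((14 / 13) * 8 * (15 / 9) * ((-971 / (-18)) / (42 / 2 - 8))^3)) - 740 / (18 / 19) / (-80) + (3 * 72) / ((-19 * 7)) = 8.02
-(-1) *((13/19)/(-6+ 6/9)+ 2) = 569/304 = 1.87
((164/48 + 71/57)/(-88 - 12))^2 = 1129969/519840000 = 0.00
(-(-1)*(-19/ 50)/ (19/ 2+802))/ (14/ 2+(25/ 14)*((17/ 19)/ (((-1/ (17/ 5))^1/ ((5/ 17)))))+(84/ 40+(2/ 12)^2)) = -30324/ 487627645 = -0.00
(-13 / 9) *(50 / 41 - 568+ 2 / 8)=1207843 / 1476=818.32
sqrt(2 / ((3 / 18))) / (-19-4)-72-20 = -92-2*sqrt(3) / 23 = -92.15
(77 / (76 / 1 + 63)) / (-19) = -77 / 2641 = -0.03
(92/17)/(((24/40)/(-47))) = -21620/51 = -423.92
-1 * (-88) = 88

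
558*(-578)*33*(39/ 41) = -415088388/ 41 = -10124107.02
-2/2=-1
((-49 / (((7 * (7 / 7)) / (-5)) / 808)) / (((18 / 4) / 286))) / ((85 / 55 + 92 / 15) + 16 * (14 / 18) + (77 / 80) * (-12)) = 20335744 / 97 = 209646.85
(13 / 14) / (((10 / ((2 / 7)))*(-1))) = -13 / 490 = -0.03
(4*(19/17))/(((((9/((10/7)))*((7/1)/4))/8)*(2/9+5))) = 24320/39151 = 0.62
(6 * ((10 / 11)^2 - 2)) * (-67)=57084 / 121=471.77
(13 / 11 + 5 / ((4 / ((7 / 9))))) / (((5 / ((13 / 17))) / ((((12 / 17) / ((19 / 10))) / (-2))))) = -11089 / 181203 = -0.06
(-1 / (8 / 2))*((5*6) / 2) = -3.75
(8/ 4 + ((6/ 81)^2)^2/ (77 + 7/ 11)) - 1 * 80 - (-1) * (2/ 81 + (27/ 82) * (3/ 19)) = -27549760300445/ 353549628306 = -77.92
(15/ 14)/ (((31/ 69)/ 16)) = 8280/ 217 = 38.16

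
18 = 18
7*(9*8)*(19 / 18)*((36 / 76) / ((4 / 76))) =4788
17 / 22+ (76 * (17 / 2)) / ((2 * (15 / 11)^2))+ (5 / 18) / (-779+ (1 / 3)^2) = 1210836227 / 6939900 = 174.47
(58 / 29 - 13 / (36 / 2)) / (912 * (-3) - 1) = -1 / 2142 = -0.00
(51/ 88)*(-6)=-153/ 44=-3.48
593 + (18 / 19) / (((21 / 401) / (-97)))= -154513 / 133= -1161.75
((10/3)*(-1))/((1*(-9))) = 10/27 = 0.37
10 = 10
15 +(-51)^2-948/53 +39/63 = 2598.73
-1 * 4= -4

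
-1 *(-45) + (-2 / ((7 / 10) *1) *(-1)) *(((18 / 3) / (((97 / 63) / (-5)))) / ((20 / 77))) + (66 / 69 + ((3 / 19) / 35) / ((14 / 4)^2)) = -12240235213 / 72697135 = -168.37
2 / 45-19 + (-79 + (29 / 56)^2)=-13785643 / 141120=-97.69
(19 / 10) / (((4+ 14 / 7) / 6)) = 19 / 10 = 1.90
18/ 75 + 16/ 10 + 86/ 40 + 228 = 23199/ 100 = 231.99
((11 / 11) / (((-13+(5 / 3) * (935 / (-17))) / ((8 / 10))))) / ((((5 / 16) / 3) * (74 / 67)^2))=-323208 / 5373325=-0.06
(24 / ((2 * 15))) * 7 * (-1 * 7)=-196 / 5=-39.20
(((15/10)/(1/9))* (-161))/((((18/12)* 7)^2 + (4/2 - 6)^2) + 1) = -8694/509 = -17.08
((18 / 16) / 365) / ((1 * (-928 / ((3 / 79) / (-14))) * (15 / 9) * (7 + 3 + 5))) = 27 / 74924864000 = 0.00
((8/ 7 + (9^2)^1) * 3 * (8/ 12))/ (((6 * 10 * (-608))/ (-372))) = 3565/ 2128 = 1.68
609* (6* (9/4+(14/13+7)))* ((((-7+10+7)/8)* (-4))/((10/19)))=-18640881/52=-358478.48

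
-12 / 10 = -6 / 5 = -1.20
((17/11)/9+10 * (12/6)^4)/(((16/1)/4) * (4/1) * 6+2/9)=15857/9526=1.66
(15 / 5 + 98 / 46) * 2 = 236 / 23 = 10.26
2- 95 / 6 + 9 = -29 / 6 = -4.83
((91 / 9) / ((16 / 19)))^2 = 2989441 / 20736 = 144.17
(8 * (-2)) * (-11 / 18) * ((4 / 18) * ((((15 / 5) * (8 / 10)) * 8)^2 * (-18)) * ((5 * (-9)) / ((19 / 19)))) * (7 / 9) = 2523136 / 5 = 504627.20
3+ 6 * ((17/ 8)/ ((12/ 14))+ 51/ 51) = 191/ 8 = 23.88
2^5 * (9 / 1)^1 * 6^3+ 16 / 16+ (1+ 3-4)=62209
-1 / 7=-0.14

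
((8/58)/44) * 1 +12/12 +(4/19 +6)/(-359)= 2145078/2175899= 0.99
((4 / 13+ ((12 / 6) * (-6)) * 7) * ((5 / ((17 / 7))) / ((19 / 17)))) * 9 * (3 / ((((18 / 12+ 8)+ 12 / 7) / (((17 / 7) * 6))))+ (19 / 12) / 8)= -220393950 / 38779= -5683.33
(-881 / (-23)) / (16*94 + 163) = 881 / 38341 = 0.02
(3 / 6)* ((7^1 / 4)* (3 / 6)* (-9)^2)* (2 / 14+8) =4617 / 16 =288.56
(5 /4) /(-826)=-5 /3304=-0.00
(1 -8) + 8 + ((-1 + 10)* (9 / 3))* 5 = 136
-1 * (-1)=1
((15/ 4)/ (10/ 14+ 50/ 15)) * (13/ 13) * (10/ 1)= 315/ 34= 9.26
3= 3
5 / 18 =0.28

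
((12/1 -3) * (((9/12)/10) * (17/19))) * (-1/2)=-459/1520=-0.30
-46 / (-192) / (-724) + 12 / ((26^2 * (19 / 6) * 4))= 238915 / 223177344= 0.00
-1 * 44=-44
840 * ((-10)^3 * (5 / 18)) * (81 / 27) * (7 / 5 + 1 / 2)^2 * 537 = -1356999000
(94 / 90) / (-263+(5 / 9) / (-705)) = -6627 / 1668740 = -0.00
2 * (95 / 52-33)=-1621 / 26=-62.35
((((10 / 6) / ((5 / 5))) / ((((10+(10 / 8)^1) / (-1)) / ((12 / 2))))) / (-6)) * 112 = 16.59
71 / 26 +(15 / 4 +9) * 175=2233.98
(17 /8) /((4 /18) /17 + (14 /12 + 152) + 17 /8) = 2601 /190093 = 0.01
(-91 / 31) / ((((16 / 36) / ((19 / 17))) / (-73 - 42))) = 1789515 / 2108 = 848.92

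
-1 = -1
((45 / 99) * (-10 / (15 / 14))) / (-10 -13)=140 / 759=0.18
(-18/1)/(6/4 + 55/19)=-684/167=-4.10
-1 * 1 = -1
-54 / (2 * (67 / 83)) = -2241 / 67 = -33.45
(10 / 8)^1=5 / 4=1.25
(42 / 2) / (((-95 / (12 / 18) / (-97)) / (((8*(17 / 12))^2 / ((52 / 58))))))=22762796 / 11115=2047.93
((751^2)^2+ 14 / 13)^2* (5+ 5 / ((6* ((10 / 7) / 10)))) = 28500662167492801799761215 / 26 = 1096179314134338530760047.00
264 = 264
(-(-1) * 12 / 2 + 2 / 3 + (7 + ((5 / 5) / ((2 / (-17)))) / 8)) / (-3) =-605 / 144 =-4.20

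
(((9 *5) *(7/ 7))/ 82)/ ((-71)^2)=45/ 413362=0.00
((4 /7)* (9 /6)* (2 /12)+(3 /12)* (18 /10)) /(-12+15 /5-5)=-83 /1960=-0.04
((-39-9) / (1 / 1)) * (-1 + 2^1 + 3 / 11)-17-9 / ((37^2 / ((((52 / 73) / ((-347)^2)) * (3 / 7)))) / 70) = -10336617080587 / 132366456563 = -78.09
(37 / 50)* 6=111 / 25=4.44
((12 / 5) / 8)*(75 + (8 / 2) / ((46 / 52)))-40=-3713 / 230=-16.14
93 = 93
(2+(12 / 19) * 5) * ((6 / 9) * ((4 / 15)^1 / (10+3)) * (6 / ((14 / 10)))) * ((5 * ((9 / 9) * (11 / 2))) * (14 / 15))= 17248 / 2223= 7.76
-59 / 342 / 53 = -59 / 18126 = -0.00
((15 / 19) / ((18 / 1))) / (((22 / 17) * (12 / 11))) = 85 / 2736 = 0.03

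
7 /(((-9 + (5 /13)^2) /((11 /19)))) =-1183 /2584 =-0.46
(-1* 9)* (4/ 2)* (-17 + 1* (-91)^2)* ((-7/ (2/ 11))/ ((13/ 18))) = 103085136/ 13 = 7929625.85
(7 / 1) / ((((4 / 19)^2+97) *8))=2527 / 280264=0.01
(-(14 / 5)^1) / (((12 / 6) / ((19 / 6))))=-133 / 30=-4.43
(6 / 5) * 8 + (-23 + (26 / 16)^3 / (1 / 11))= 86531 / 2560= 33.80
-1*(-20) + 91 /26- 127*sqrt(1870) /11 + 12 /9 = -474.43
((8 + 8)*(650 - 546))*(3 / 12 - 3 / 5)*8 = -23296 / 5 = -4659.20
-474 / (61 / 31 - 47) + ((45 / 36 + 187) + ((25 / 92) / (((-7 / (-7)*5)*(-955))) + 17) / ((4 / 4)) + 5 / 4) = 1330938075 / 6132628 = 217.03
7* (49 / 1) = 343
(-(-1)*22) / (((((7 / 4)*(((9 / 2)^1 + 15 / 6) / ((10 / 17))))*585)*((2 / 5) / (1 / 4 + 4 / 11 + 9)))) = 470 / 10829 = 0.04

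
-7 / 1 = -7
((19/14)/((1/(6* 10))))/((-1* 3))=-190/7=-27.14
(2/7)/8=1/28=0.04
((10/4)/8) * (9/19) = 0.15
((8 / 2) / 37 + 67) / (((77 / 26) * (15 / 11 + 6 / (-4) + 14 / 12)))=96837 / 4403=21.99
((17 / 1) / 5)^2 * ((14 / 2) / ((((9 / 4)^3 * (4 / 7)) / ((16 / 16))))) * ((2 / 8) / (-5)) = -56644 / 91125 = -0.62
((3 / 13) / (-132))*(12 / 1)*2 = -0.04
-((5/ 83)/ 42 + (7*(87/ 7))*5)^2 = -2299514452225/ 12152196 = -189226.25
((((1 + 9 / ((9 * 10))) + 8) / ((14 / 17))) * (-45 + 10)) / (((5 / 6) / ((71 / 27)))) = -109837 / 90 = -1220.41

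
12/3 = 4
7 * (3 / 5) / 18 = 7 / 30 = 0.23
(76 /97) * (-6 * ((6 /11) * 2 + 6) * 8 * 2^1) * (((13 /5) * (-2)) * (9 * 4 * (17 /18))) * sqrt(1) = 503073792 /5335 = 94296.87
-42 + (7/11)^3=-55559/1331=-41.74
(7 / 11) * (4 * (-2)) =-56 / 11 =-5.09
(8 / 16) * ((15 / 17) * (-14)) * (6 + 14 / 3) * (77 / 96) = -2695 / 51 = -52.84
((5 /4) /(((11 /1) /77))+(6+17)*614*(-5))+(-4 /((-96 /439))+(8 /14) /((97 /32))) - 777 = -1162878809 /16296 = -71359.77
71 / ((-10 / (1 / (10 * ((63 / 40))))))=-142 / 315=-0.45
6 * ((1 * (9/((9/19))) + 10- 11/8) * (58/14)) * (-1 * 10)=-96135/14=-6866.79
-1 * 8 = -8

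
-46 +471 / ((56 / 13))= 3547 / 56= 63.34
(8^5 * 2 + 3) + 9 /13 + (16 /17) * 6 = 14485520 /221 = 65545.34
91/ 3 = 30.33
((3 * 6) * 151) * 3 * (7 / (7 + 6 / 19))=1084482 / 139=7802.03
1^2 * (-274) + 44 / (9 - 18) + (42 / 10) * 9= -241.09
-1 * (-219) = 219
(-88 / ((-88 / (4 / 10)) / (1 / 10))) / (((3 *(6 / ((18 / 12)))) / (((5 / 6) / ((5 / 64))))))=8 / 225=0.04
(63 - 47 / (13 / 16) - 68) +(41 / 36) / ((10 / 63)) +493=227411 / 520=437.33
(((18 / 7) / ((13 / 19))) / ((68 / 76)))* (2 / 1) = 12996 / 1547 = 8.40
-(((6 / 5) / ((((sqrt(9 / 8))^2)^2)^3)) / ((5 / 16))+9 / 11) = -132132763 / 48715425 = -2.71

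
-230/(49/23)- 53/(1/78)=-207856/49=-4241.96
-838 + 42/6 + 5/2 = -1657/2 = -828.50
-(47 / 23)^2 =-2209 / 529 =-4.18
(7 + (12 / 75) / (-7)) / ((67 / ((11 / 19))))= 13431 / 222775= 0.06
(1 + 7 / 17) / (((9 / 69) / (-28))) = -5152 / 17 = -303.06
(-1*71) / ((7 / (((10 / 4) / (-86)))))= 355 / 1204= 0.29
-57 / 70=-0.81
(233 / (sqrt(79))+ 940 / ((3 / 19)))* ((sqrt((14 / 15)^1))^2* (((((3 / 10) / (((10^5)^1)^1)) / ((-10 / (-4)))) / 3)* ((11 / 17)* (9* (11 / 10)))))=592053* sqrt(79) / 83937500000+ 756371 / 53125000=0.01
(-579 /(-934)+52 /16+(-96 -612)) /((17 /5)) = -6576575 /31756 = -207.10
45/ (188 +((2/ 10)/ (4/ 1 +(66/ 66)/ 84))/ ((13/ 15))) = 39429/ 164776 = 0.24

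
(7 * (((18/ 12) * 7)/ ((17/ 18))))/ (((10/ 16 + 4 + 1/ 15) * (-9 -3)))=-13230/ 9571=-1.38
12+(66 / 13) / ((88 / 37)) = 14.13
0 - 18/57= -6/19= -0.32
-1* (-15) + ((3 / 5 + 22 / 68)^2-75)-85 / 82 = -71311641 / 1184900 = -60.18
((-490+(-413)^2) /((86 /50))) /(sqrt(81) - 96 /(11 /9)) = -3118115 /2193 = -1421.85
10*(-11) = -110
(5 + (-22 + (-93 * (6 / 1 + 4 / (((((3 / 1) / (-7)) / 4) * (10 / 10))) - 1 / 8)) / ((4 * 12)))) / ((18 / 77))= 1299529 / 6912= 188.01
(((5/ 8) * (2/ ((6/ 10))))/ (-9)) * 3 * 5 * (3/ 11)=-125/ 132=-0.95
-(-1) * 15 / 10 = 3 / 2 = 1.50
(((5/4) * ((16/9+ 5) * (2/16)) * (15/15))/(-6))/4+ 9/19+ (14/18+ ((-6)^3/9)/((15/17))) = -25.99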